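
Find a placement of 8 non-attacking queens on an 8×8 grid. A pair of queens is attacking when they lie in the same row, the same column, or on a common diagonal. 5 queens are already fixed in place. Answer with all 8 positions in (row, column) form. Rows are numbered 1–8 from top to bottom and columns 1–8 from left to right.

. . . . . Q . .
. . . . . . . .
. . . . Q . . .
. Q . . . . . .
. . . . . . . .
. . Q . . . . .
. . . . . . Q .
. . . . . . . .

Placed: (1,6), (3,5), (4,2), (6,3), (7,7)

Row 2: attacked by (1,6)→{5,6,7}; (3,5)→{4,5,6}; (4,2)→{2,4}; (6,3)→{3,7}; (7,7)→{2,7}. Safe: 1, 8. Place at column 1.
Row 5: attacked by (1,6)→{2,6}; (2,1)→{1,4}; (3,5)→{3,5,7}; (4,2)→{1,2,3}; (6,3)→{2,3,4}; (7,7)→{5,7}. Safe: 8. Place at column 8.
Row 8: attacked by (1,6)→{6}; (2,1)→{1,7}; (3,5)→{5}; (4,2)→{2,6}; (5,8)→{5,8}; (6,3)→{1,3,5}; (7,7)→{6,7,8}. Safe: 4. Place at column 4.
Columns [6, 1, 5, 2, 8, 3, 7, 4], r−c [-5, 1, -2, 2, -3, 3, 0, 4], r+c [7, 3, 8, 6, 13, 9, 14, 12] are all distinct, so no two queens attack.

(1,6) (2,1) (3,5) (4,2) (5,8) (6,3) (7,7) (8,4)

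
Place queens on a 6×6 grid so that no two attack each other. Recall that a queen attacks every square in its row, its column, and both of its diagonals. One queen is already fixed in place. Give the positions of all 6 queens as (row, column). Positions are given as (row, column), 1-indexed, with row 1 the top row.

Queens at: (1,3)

Row 2: attacked by (1,3)→{2,3,4}. Safe: 1, 5, 6. Place at column 6.
Row 3: attacked by (1,3)→{1,3,5}; (2,6)→{5,6}. Safe: 2, 4. Place at column 2.
Row 4: attacked by (1,3)→{3,6}; (2,6)→{4,6}; (3,2)→{1,2,3}. Safe: 5. Place at column 5.
Row 5: attacked by (1,3)→{3}; (2,6)→{3,6}; (3,2)→{2,4}; (4,5)→{4,5,6}. Safe: 1. Place at column 1.
Row 6: attacked by (1,3)→{3}; (2,6)→{2,6}; (3,2)→{2,5}; (4,5)→{3,5}; (5,1)→{1,2}. Safe: 4. Place at column 4.
Columns [3, 6, 2, 5, 1, 4], r−c [-2, -4, 1, -1, 4, 2], r+c [4, 8, 5, 9, 6, 10] are all distinct, so no two queens attack.

(1,3) (2,6) (3,2) (4,5) (5,1) (6,4)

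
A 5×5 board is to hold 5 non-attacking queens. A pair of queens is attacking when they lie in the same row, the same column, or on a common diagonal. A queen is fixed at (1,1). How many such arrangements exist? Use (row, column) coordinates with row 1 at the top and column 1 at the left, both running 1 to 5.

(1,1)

Branch on row 2: col 3 → 1; col 4 → 1; col 5 → 0.
Sum: 1 + 1 + 0 = 2.

2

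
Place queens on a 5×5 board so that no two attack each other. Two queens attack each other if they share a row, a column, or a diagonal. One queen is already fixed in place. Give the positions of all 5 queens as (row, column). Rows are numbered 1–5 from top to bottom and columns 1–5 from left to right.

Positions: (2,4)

(1,2) (2,4) (3,1) (4,3) (5,5)

Row 1: attacked by (2,4)→{3,4,5}. Safe: 1, 2. Place at column 2.
Row 3: attacked by (1,2)→{2,4}; (2,4)→{3,4,5}. Safe: 1. Place at column 1.
Row 4: attacked by (1,2)→{2,5}; (2,4)→{2,4}; (3,1)→{1,2}. Safe: 3. Place at column 3.
Row 5: attacked by (1,2)→{2}; (2,4)→{1,4}; (3,1)→{1,3}; (4,3)→{2,3,4}. Safe: 5. Place at column 5.
Columns [2, 4, 1, 3, 5], r−c [-1, -2, 2, 1, 0], r+c [3, 6, 4, 7, 10] are all distinct, so no two queens attack.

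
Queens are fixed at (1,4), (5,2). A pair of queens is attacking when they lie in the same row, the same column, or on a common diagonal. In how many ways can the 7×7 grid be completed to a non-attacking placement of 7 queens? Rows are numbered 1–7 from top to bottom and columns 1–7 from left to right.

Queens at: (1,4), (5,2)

Branch on row 2: col 1 → 1; col 6 → 0; col 7 → 1.
Sum: 1 + 0 + 1 = 2.

2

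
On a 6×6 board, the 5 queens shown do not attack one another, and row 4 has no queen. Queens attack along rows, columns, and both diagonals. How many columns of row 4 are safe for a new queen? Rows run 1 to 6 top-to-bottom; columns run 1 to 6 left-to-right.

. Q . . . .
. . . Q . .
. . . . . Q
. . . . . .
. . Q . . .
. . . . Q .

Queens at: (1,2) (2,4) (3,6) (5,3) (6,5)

(1,2) attacks row 4 at column 2 and diagonals 5.
(2,4) attacks row 4 at column 4 and diagonals 2, 6.
(3,6) attacks row 4 at column 6 and diagonals 5.
(5,3) attacks row 4 at column 3 and diagonals 2, 4.
(6,5) attacks row 4 at column 5 and diagonals 3.
Attacked columns: {2, 3, 4, 5, 6}. Safe: {1}.

1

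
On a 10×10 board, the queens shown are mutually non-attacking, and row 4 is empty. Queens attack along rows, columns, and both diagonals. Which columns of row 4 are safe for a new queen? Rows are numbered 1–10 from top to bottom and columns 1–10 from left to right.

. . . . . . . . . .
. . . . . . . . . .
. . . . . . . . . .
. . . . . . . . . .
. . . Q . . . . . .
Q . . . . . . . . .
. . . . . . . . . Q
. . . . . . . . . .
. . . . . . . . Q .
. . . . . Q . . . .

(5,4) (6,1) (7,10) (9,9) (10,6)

columns 2, 8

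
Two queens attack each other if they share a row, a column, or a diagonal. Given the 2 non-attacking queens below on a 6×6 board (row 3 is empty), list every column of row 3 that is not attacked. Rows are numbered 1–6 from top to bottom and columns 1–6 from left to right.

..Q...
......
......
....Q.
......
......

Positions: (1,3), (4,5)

columns 2

(1,3) attacks row 3 at column 3 and diagonals 1, 5.
(4,5) attacks row 3 at column 5 and diagonals 4, 6.
Attacked columns: {1, 3, 4, 5, 6}. Safe: {2}.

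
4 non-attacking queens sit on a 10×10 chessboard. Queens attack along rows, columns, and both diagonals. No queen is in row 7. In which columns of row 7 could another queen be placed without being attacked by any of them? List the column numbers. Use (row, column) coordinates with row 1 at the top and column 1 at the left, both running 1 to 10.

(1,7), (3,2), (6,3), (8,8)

columns 5, 10

(1,7) attacks row 7 at column 7 and diagonals 1.
(3,2) attacks row 7 at column 2 and diagonals 6.
(6,3) attacks row 7 at column 3 and diagonals 2, 4.
(8,8) attacks row 7 at column 8 and diagonals 7, 9.
Attacked columns: {1, 2, 3, 4, 6, 7, 8, 9}. Safe: {5, 10}.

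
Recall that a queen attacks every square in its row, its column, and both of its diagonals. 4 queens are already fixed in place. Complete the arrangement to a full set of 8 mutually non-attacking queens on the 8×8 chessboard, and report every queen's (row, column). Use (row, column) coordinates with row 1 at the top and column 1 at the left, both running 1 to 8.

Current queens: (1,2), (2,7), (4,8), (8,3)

Row 3: attacked by (1,2)→{2,4}; (2,7)→{6,7,8}; (4,8)→{7,8}; (8,3)→{3,8}. Safe: 1, 5. Place at column 5.
Row 5: attacked by (1,2)→{2,6}; (2,7)→{4,7}; (3,5)→{3,5,7}; (4,8)→{7,8}; (8,3)→{3,6}. Safe: 1. Place at column 1.
Row 6: attacked by (1,2)→{2,7}; (2,7)→{3,7}; (3,5)→{2,5,8}; (4,8)→{6,8}; (5,1)→{1,2}; (8,3)→{1,3,5}. Safe: 4. Place at column 4.
Row 7: attacked by (1,2)→{2,8}; (2,7)→{2,7}; (3,5)→{1,5}; (4,8)→{5,8}; (5,1)→{1,3}; (6,4)→{3,4,5}; (8,3)→{2,3,4}. Safe: 6. Place at column 6.
Columns [2, 7, 5, 8, 1, 4, 6, 3], r−c [-1, -5, -2, -4, 4, 2, 1, 5], r+c [3, 9, 8, 12, 6, 10, 13, 11] are all distinct, so no two queens attack.

(1,2) (2,7) (3,5) (4,8) (5,1) (6,4) (7,6) (8,3)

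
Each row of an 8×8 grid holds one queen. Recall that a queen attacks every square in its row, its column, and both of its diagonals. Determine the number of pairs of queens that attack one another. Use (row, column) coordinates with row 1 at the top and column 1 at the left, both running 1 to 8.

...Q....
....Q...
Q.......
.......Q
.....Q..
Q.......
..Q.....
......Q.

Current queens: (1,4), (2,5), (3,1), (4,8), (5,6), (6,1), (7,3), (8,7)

3

Same column: (3,1)–(6,1) (column 1).
Same diagonal: (1,4)–(2,5) (|1−2| = |4−5| = 1); (2,5)–(6,1) (|2−6| = |5−1| = 4).
Total attacking pairs: 3.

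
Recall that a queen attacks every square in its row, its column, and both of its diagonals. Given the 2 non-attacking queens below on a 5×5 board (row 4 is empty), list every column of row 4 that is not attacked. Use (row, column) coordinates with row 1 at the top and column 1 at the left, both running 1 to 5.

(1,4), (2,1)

(1,4) attacks row 4 at column 4 and diagonals 1.
(2,1) attacks row 4 at column 1 and diagonals 3.
Attacked columns: {1, 3, 4}. Safe: {2, 5}.

columns 2, 5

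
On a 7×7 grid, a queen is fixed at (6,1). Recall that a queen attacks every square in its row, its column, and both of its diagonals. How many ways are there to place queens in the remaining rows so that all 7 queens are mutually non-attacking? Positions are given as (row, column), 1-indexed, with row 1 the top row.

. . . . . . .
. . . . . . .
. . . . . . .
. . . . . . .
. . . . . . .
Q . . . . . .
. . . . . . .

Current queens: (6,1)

Branch on row 1: col 2 → 1; col 3 → 1; col 4 → 2; col 5 → 2; col 7 → 1.
Sum: 1 + 1 + 2 + 2 + 1 = 7.

7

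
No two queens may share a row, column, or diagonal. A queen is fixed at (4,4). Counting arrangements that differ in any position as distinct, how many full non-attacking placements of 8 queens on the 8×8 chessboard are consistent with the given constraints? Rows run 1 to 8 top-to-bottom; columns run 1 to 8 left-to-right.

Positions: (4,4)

Branch on row 1: col 2 → 1; col 3 → 1; col 5 → 4; col 6 → 2; col 8 → 0.
Sum: 1 + 1 + 4 + 2 + 0 = 8.

8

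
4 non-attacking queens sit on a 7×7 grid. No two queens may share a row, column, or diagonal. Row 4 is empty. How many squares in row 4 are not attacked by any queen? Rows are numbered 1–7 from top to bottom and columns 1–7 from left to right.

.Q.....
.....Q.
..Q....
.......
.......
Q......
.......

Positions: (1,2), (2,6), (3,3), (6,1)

1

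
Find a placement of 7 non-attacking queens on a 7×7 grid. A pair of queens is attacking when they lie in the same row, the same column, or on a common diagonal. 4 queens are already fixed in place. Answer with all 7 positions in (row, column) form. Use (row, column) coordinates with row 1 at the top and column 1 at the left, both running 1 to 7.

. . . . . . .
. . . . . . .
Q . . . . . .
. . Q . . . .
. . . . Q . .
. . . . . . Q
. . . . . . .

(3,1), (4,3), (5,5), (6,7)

(1,4) (2,6) (3,1) (4,3) (5,5) (6,7) (7,2)

Row 1: attacked by (3,1)→{1,3}; (4,3)→{3,6}; (5,5)→{1,5}; (6,7)→{2,7}. Safe: 4. Place at column 4.
Row 2: attacked by (1,4)→{3,4,5}; (3,1)→{1,2}; (4,3)→{1,3,5}; (5,5)→{2,5}; (6,7)→{3,7}. Safe: 6. Place at column 6.
Row 7: attacked by (1,4)→{4}; (2,6)→{1,6}; (3,1)→{1,5}; (4,3)→{3,6}; (5,5)→{3,5,7}; (6,7)→{6,7}. Safe: 2. Place at column 2.
Columns [4, 6, 1, 3, 5, 7, 2], r−c [-3, -4, 2, 1, 0, -1, 5], r+c [5, 8, 4, 7, 10, 13, 9] are all distinct, so no two queens attack.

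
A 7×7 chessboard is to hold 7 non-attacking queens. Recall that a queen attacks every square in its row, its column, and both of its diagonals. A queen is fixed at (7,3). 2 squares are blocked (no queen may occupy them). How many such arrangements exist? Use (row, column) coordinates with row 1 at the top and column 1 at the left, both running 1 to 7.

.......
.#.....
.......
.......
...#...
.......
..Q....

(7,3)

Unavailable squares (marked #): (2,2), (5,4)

5

Branch on row 1: col 1 → 1; col 2 → 0; col 4 → 1; col 5 → 2; col 6 → 0; col 7 → 1.
Sum: 1 + 0 + 1 + 2 + 0 + 1 = 5.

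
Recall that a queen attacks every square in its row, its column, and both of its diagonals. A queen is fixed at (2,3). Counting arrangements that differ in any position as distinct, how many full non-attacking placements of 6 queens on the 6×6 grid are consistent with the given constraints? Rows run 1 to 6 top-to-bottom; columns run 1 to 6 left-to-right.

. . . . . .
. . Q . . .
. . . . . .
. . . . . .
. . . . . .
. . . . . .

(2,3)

Branch on row 1: col 1 → 0; col 5 → 1; col 6 → 0.
Sum: 0 + 1 + 0 = 1.

1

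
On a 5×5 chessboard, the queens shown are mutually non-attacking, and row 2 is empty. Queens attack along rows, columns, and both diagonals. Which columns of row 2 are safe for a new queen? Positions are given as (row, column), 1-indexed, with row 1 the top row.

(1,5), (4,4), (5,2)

columns 1, 3

(1,5) attacks row 2 at column 5 and diagonals 4.
(4,4) attacks row 2 at column 4 and diagonals 2.
(5,2) attacks row 2 at column 2 and diagonals 5.
Attacked columns: {2, 4, 5}. Safe: {1, 3}.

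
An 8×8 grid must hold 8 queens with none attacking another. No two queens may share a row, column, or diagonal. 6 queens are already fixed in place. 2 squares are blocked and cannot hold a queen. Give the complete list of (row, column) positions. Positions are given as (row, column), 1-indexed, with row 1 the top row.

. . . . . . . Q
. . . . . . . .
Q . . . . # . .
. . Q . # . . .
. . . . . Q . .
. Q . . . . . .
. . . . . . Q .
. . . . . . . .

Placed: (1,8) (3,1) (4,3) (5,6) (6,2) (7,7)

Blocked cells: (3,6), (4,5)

Row 2: attacked by (1,8)→{7,8}; (3,1)→{1,2}; (4,3)→{1,3,5}; (5,6)→{3,6}; (6,2)→{2,6}; (7,7)→{2,7}. Safe: 4. Place at column 4.
Row 8: attacked by (1,8)→{1,8}; (2,4)→{4}; (3,1)→{1,6}; (4,3)→{3,7}; (5,6)→{3,6}; (6,2)→{2,4}; (7,7)→{6,7,8}. Safe: 5. Place at column 5.
Columns [8, 4, 1, 3, 6, 2, 7, 5], r−c [-7, -2, 2, 1, -1, 4, 0, 3], r+c [9, 6, 4, 7, 11, 8, 14, 13] are all distinct, so no two queens attack.

(1,8) (2,4) (3,1) (4,3) (5,6) (6,2) (7,7) (8,5)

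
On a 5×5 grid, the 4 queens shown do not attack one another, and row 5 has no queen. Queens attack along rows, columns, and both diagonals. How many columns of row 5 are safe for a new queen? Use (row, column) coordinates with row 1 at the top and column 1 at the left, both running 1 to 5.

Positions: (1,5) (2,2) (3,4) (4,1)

1

(1,5) attacks row 5 at column 5 and diagonals 1.
(2,2) attacks row 5 at column 2 and diagonals 5.
(3,4) attacks row 5 at column 4 and diagonals 2.
(4,1) attacks row 5 at column 1 and diagonals 2.
Attacked columns: {1, 2, 4, 5}. Safe: {3}.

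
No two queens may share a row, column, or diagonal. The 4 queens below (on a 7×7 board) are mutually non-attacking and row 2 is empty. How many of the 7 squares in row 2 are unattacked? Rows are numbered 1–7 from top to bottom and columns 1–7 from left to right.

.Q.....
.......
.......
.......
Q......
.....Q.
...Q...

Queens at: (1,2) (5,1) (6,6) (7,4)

(1,2) attacks row 2 at column 2 and diagonals 1, 3.
(5,1) attacks row 2 at column 1 and diagonals 4.
(6,6) attacks row 2 at column 6 and diagonals 2.
(7,4) attacks row 2 at column 4.
Attacked columns: {1, 2, 3, 4, 6}. Safe: {5, 7}.

2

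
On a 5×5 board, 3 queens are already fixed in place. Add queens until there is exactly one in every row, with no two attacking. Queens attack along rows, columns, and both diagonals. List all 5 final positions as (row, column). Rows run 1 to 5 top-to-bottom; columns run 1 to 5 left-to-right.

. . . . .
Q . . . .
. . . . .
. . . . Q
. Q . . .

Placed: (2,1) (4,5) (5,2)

(1,4) (2,1) (3,3) (4,5) (5,2)

Row 1: attacked by (2,1)→{1,2}; (4,5)→{2,5}; (5,2)→{2}. Safe: 3, 4. Place at column 4.
Row 3: attacked by (1,4)→{2,4}; (2,1)→{1,2}; (4,5)→{4,5}; (5,2)→{2,4}. Safe: 3. Place at column 3.
Columns [4, 1, 3, 5, 2], r−c [-3, 1, 0, -1, 3], r+c [5, 3, 6, 9, 7] are all distinct, so no two queens attack.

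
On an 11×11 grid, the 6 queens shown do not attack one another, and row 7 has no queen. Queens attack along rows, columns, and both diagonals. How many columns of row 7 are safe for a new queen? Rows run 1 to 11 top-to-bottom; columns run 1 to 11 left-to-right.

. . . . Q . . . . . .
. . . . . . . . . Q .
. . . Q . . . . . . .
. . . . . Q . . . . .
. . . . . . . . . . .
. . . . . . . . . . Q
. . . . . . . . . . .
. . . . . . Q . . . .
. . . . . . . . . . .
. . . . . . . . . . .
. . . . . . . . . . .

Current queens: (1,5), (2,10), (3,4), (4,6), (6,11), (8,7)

(1,5) attacks row 7 at column 5 and diagonals 11.
(2,10) attacks row 7 at column 10 and diagonals 5.
(3,4) attacks row 7 at column 4 and diagonals 8.
(4,6) attacks row 7 at column 6 and diagonals 3, 9.
(6,11) attacks row 7 at column 11 and diagonals 10.
(8,7) attacks row 7 at column 7 and diagonals 6, 8.
Attacked columns: {3, 4, 5, 6, 7, 8, 9, 10, 11}. Safe: {1, 2}.

2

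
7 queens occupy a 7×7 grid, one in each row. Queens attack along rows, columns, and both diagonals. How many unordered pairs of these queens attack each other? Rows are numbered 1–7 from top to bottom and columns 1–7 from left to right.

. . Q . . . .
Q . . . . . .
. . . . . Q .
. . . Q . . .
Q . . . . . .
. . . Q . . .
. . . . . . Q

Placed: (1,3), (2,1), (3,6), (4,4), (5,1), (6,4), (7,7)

3

Same column: (2,1)–(5,1) (column 1); (4,4)–(6,4) (column 4).
Same diagonal: (4,4)–(7,7) (|4−7| = |4−7| = 3).
Total attacking pairs: 3.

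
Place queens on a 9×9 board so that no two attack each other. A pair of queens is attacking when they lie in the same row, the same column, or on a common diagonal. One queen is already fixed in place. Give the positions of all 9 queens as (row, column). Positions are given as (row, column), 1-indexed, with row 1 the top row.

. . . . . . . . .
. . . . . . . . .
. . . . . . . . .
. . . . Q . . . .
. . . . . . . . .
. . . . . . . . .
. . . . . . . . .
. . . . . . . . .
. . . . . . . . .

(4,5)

(1,1) (2,6) (3,9) (4,5) (5,2) (6,8) (7,3) (8,7) (9,4)

Row 1: attacked by (4,5)→{2,5,8}. Safe: 1, 3, 4, 6, 7, 9. Place at column 1.
Row 2: attacked by (1,1)→{1,2}; (4,5)→{3,5,7}. Safe: 4, 6, 8, 9. Place at column 6.
Row 3: attacked by (1,1)→{1,3}; (2,6)→{5,6,7}; (4,5)→{4,5,6}. Safe: 2, 8, 9. Place at column 9.
Row 5: attacked by (1,1)→{1,5}; (2,6)→{3,6,9}; (3,9)→{7,9}; (4,5)→{4,5,6}. Safe: 2, 8. Place at column 2.
Row 6: attacked by (1,1)→{1,6}; (2,6)→{2,6}; (3,9)→{6,9}; (4,5)→{3,5,7}; (5,2)→{1,2,3}. Safe: 4, 8. Place at column 8.
Row 7: attacked by (1,1)→{1,7}; (2,6)→{1,6}; (3,9)→{5,9}; (4,5)→{2,5,8}; (5,2)→{2,4}; (6,8)→{7,8,9}. Safe: 3. Place at column 3.
Row 8: attacked by (1,1)→{1,8}; (2,6)→{6}; (3,9)→{4,9}; (4,5)→{1,5,9}; (5,2)→{2,5}; (6,8)→{6,8}; (7,3)→{2,3,4}. Safe: 7. Place at column 7.
Row 9: attacked by (1,1)→{1,9}; (2,6)→{6}; (3,9)→{3,9}; (4,5)→{5}; (5,2)→{2,6}; (6,8)→{5,8}; (7,3)→{1,3,5}; (8,7)→{6,7,8}. Safe: 4. Place at column 4.
Columns [1, 6, 9, 5, 2, 8, 3, 7, 4], r−c [0, -4, -6, -1, 3, -2, 4, 1, 5], r+c [2, 8, 12, 9, 7, 14, 10, 15, 13] are all distinct, so no two queens attack.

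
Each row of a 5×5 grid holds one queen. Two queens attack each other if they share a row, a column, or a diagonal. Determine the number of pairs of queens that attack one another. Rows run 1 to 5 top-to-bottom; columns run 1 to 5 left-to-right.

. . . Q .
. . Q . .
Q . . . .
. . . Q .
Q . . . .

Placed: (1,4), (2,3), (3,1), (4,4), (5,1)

Same column: (1,4)–(4,4) (column 4); (3,1)–(5,1) (column 1).
Same diagonal: (1,4)–(2,3) (|1−2| = |4−3| = 1).
Total attacking pairs: 3.

3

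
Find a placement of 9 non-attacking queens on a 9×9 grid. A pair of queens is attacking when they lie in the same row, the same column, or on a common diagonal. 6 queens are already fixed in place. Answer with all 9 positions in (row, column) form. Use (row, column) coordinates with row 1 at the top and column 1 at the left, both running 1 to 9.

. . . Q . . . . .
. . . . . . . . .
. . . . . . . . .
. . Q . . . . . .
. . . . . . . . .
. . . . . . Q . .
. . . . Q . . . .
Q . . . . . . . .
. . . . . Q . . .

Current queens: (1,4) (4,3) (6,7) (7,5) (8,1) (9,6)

(1,4) (2,2) (3,8) (4,3) (5,9) (6,7) (7,5) (8,1) (9,6)

Row 2: attacked by (1,4)→{3,4,5}; (4,3)→{1,3,5}; (6,7)→{3,7}; (7,5)→{5}; (8,1)→{1,7}; (9,6)→{6}. Safe: 2, 8, 9. Place at column 2.
Row 3: attacked by (1,4)→{2,4,6}; (2,2)→{1,2,3}; (4,3)→{2,3,4}; (6,7)→{4,7}; (7,5)→{1,5,9}; (8,1)→{1,6}; (9,6)→{6}. Safe: 8. Place at column 8.
Row 5: attacked by (1,4)→{4,8}; (2,2)→{2,5}; (3,8)→{6,8}; (4,3)→{2,3,4}; (6,7)→{6,7,8}; (7,5)→{3,5,7}; (8,1)→{1,4}; (9,6)→{2,6}. Safe: 9. Place at column 9.
Columns [4, 2, 8, 3, 9, 7, 5, 1, 6], r−c [-3, 0, -5, 1, -4, -1, 2, 7, 3], r+c [5, 4, 11, 7, 14, 13, 12, 9, 15] are all distinct, so no two queens attack.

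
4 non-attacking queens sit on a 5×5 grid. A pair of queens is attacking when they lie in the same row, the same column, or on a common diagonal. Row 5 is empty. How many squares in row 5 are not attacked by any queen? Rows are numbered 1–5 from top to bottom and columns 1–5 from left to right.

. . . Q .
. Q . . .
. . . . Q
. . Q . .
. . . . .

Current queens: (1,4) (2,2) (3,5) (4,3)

1

(1,4) attacks row 5 at column 4.
(2,2) attacks row 5 at column 2 and diagonals 5.
(3,5) attacks row 5 at column 5 and diagonals 3.
(4,3) attacks row 5 at column 3 and diagonals 2, 4.
Attacked columns: {2, 3, 4, 5}. Safe: {1}.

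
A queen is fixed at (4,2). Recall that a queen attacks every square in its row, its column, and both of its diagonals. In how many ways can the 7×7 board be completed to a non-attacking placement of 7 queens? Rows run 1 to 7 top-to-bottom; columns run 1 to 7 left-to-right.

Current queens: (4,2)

6

Branch on row 1: col 1 → 1; col 3 → 2; col 4 → 2; col 6 → 0; col 7 → 1.
Sum: 1 + 2 + 2 + 0 + 1 = 6.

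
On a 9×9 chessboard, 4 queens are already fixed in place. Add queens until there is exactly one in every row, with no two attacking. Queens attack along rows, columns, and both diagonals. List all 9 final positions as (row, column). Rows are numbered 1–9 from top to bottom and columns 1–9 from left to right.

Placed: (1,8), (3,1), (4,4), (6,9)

Row 2: attacked by (1,8)→{7,8,9}; (3,1)→{1,2}; (4,4)→{2,4,6}; (6,9)→{5,9}. Safe: 3. Place at column 3.
Row 5: attacked by (1,8)→{4,8}; (2,3)→{3,6}; (3,1)→{1,3}; (4,4)→{3,4,5}; (6,9)→{8,9}. Safe: 2, 7. Place at column 7.
Row 7: attacked by (1,8)→{2,8}; (2,3)→{3,8}; (3,1)→{1,5}; (4,4)→{1,4,7}; (5,7)→{5,7,9}; (6,9)→{8,9}. Safe: 6. Place at column 6.
Row 8: attacked by (1,8)→{1,8}; (2,3)→{3,9}; (3,1)→{1,6}; (4,4)→{4,8}; (5,7)→{4,7}; (6,9)→{7,9}; (7,6)→{5,6,7}. Safe: 2. Place at column 2.
Row 9: attacked by (1,8)→{8}; (2,3)→{3}; (3,1)→{1,7}; (4,4)→{4,9}; (5,7)→{3,7}; (6,9)→{6,9}; (7,6)→{4,6,8}; (8,2)→{1,2,3}. Safe: 5. Place at column 5.
Columns [8, 3, 1, 4, 7, 9, 6, 2, 5], r−c [-7, -1, 2, 0, -2, -3, 1, 6, 4], r+c [9, 5, 4, 8, 12, 15, 13, 10, 14] are all distinct, so no two queens attack.

(1,8) (2,3) (3,1) (4,4) (5,7) (6,9) (7,6) (8,2) (9,5)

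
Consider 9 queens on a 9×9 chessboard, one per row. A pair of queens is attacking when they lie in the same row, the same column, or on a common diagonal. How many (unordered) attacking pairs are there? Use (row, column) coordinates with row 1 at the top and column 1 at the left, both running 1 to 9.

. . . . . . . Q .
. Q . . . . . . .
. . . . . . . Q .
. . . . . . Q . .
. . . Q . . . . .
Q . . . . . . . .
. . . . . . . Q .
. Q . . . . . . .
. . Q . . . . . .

Same column: (1,8)–(3,8) (column 8); (1,8)–(7,8) (column 8); (2,2)–(8,2) (column 2); (3,8)–(7,8) (column 8).
Same diagonal: (1,8)–(5,4) (|1−5| = |8−4| = 4); (3,8)–(4,7) (|3−4| = |8−7| = 1); (8,2)–(9,3) (|8−9| = |2−3| = 1).
Total attacking pairs: 7.

7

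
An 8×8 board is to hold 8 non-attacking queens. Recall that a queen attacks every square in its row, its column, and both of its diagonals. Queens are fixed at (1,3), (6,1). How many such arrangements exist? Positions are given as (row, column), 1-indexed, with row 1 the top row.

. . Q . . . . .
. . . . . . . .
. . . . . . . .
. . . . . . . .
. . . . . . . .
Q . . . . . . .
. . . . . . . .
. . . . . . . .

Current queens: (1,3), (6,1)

4

Branch on row 2: col 6 → 3; col 7 → 1; col 8 → 0.
Sum: 3 + 1 + 0 = 4.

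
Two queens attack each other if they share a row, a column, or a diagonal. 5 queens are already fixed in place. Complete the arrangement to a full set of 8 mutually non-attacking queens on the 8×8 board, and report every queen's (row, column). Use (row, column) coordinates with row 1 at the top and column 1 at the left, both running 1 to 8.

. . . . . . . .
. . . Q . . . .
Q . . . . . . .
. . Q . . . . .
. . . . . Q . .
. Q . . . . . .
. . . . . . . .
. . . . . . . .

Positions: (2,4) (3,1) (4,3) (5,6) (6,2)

Row 1: attacked by (2,4)→{3,4,5}; (3,1)→{1,3}; (4,3)→{3,6}; (5,6)→{2,6}; (6,2)→{2,7}. Safe: 8. Place at column 8.
Row 7: attacked by (1,8)→{2,8}; (2,4)→{4}; (3,1)→{1,5}; (4,3)→{3,6}; (5,6)→{4,6,8}; (6,2)→{1,2,3}. Safe: 7. Place at column 7.
Row 8: attacked by (1,8)→{1,8}; (2,4)→{4}; (3,1)→{1,6}; (4,3)→{3,7}; (5,6)→{3,6}; (6,2)→{2,4}; (7,7)→{6,7,8}. Safe: 5. Place at column 5.
Columns [8, 4, 1, 3, 6, 2, 7, 5], r−c [-7, -2, 2, 1, -1, 4, 0, 3], r+c [9, 6, 4, 7, 11, 8, 14, 13] are all distinct, so no two queens attack.

(1,8) (2,4) (3,1) (4,3) (5,6) (6,2) (7,7) (8,5)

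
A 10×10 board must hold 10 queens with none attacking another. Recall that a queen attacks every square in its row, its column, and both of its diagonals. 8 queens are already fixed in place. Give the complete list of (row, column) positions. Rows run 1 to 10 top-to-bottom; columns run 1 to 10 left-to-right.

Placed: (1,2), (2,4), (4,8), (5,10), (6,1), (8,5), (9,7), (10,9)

(1,2) (2,4) (3,6) (4,8) (5,10) (6,1) (7,3) (8,5) (9,7) (10,9)

Row 3: attacked by (1,2)→{2,4}; (2,4)→{3,4,5}; (4,8)→{7,8,9}; (5,10)→{8,10}; (6,1)→{1,4}; (8,5)→{5,10}; (9,7)→{1,7}; (10,9)→{2,9}. Safe: 6. Place at column 6.
Row 7: attacked by (1,2)→{2,8}; (2,4)→{4,9}; (3,6)→{2,6,10}; (4,8)→{5,8}; (5,10)→{8,10}; (6,1)→{1,2}; (8,5)→{4,5,6}; (9,7)→{5,7,9}; (10,9)→{6,9}. Safe: 3. Place at column 3.
Columns [2, 4, 6, 8, 10, 1, 3, 5, 7, 9], r−c [-1, -2, -3, -4, -5, 5, 4, 3, 2, 1], r+c [3, 6, 9, 12, 15, 7, 10, 13, 16, 19] are all distinct, so no two queens attack.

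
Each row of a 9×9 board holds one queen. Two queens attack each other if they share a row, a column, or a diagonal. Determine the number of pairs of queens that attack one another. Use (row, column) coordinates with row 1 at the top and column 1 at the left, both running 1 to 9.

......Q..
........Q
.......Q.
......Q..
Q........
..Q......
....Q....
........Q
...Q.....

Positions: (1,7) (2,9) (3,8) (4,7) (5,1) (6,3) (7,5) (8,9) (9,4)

5

Same column: (1,7)–(4,7) (column 7); (2,9)–(8,9) (column 9).
Same diagonal: (2,9)–(3,8) (|2−3| = |9−8| = 1); (2,9)–(4,7) (|2−4| = |9−7| = 2); (3,8)–(4,7) (|3−4| = |8−7| = 1).
Total attacking pairs: 5.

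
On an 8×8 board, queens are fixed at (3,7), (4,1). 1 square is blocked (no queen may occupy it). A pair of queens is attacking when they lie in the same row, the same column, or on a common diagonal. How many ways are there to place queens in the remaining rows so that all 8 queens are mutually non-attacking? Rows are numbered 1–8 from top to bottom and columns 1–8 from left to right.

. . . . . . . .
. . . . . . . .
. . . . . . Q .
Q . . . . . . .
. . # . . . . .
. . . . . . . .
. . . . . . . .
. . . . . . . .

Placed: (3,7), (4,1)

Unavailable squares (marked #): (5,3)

Branch on row 1: col 2 → 0; col 3 → 1; col 6 → 2; col 8 → 0.
Sum: 0 + 1 + 2 + 0 = 3.

3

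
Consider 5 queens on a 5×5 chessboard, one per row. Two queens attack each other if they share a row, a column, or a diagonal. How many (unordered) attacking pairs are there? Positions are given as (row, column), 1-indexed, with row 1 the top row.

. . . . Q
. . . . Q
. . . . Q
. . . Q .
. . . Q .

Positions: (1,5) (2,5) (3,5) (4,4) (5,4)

Same column: (1,5)–(2,5) (column 5); (1,5)–(3,5) (column 5); (2,5)–(3,5) (column 5); (4,4)–(5,4) (column 4).
Same diagonal: (3,5)–(4,4) (|3−4| = |5−4| = 1).
Total attacking pairs: 5.

5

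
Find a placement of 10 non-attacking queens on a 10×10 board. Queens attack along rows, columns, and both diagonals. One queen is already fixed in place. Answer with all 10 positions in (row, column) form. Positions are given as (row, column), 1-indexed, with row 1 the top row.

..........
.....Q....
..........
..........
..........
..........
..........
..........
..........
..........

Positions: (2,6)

Row 1: attacked by (2,6)→{5,6,7}. Safe: 1, 2, 3, 4, 8, 9, 10. Place at column 10.
Row 3: attacked by (1,10)→{8,10}; (2,6)→{5,6,7}. Safe: 1, 2, 3, 4, 9. Place at column 3.
Row 4: attacked by (1,10)→{7,10}; (2,6)→{4,6,8}; (3,3)→{2,3,4}. Safe: 1, 5, 9. Place at column 1.
Row 5: attacked by (1,10)→{6,10}; (2,6)→{3,6,9}; (3,3)→{1,3,5}; (4,1)→{1,2}. Safe: 4, 7, 8. Place at column 4.
Row 6: attacked by (1,10)→{5,10}; (2,6)→{2,6,10}; (3,3)→{3,6}; (4,1)→{1,3}; (5,4)→{3,4,5}. Safe: 7, 8, 9. Place at column 7.
Row 7: attacked by (1,10)→{4,10}; (2,6)→{1,6}; (3,3)→{3,7}; (4,1)→{1,4}; (5,4)→{2,4,6}; (6,7)→{6,7,8}. Safe: 5, 9. Place at column 9.
Row 8: attacked by (1,10)→{3,10}; (2,6)→{6}; (3,3)→{3,8}; (4,1)→{1,5}; (5,4)→{1,4,7}; (6,7)→{5,7,9}; (7,9)→{8,9,10}. Safe: 2. Place at column 2.
Row 9: attacked by (1,10)→{2,10}; (2,6)→{6}; (3,3)→{3,9}; (4,1)→{1,6}; (5,4)→{4,8}; (6,7)→{4,7,10}; (7,9)→{7,9}; (8,2)→{1,2,3}. Safe: 5. Place at column 5.
Row 10: attacked by (1,10)→{1,10}; (2,6)→{6}; (3,3)→{3,10}; (4,1)→{1,7}; (5,4)→{4,9}; (6,7)→{3,7}; (7,9)→{6,9}; (8,2)→{2,4}; (9,5)→{4,5,6}. Safe: 8. Place at column 8.
Columns [10, 6, 3, 1, 4, 7, 9, 2, 5, 8], r−c [-9, -4, 0, 3, 1, -1, -2, 6, 4, 2], r+c [11, 8, 6, 5, 9, 13, 16, 10, 14, 18] are all distinct, so no two queens attack.

(1,10) (2,6) (3,3) (4,1) (5,4) (6,7) (7,9) (8,2) (9,5) (10,8)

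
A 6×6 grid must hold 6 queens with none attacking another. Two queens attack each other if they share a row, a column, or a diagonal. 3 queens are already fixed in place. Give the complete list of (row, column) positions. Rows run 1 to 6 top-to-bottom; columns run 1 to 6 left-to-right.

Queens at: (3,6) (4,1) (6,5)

Row 1: attacked by (3,6)→{4,6}; (4,1)→{1,4}; (6,5)→{5}. Safe: 2, 3. Place at column 2.
Row 2: attacked by (1,2)→{1,2,3}; (3,6)→{5,6}; (4,1)→{1,3}; (6,5)→{1,5}. Safe: 4. Place at column 4.
Row 5: attacked by (1,2)→{2,6}; (2,4)→{1,4}; (3,6)→{4,6}; (4,1)→{1,2}; (6,5)→{4,5,6}. Safe: 3. Place at column 3.
Columns [2, 4, 6, 1, 3, 5], r−c [-1, -2, -3, 3, 2, 1], r+c [3, 6, 9, 5, 8, 11] are all distinct, so no two queens attack.

(1,2) (2,4) (3,6) (4,1) (5,3) (6,5)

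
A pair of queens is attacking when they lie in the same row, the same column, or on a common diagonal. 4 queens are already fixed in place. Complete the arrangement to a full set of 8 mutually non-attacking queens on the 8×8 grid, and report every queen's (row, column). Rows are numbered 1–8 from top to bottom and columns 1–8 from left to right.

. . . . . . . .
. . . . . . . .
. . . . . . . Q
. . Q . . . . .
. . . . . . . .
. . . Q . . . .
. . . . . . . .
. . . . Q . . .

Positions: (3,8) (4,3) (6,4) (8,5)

Row 1: attacked by (3,8)→{6,8}; (4,3)→{3,6}; (6,4)→{4}; (8,5)→{5}. Safe: 1, 2, 7. Place at column 1.
Row 2: attacked by (1,1)→{1,2}; (3,8)→{7,8}; (4,3)→{1,3,5}; (6,4)→{4,8}; (8,5)→{5}. Safe: 6. Place at column 6.
Row 5: attacked by (1,1)→{1,5}; (2,6)→{3,6}; (3,8)→{6,8}; (4,3)→{2,3,4}; (6,4)→{3,4,5}; (8,5)→{2,5,8}. Safe: 7. Place at column 7.
Row 7: attacked by (1,1)→{1,7}; (2,6)→{1,6}; (3,8)→{4,8}; (4,3)→{3,6}; (5,7)→{5,7}; (6,4)→{3,4,5}; (8,5)→{4,5,6}. Safe: 2. Place at column 2.
Columns [1, 6, 8, 3, 7, 4, 2, 5], r−c [0, -4, -5, 1, -2, 2, 5, 3], r+c [2, 8, 11, 7, 12, 10, 9, 13] are all distinct, so no two queens attack.

(1,1) (2,6) (3,8) (4,3) (5,7) (6,4) (7,2) (8,5)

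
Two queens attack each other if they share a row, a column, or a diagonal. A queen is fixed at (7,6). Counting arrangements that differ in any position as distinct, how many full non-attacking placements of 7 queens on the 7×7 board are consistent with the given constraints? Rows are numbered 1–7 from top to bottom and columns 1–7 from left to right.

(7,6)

Branch on row 1: col 1 → 1; col 2 → 4; col 3 → 1; col 4 → 1; col 5 → 0; col 7 → 0.
Sum: 1 + 4 + 1 + 1 + 0 + 0 = 7.

7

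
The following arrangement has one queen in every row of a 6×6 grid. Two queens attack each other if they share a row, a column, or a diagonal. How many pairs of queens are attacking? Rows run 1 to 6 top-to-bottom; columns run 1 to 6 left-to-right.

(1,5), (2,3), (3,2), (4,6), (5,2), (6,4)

3

Same column: (3,2)–(5,2) (column 2).
Same diagonal: (2,3)–(3,2) (|2−3| = |3−2| = 1); (4,6)–(6,4) (|4−6| = |6−4| = 2).
Total attacking pairs: 3.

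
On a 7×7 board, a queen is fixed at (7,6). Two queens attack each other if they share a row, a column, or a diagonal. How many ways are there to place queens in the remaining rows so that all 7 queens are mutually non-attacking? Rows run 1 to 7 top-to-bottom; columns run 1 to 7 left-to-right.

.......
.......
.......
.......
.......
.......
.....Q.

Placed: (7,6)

7

Branch on row 1: col 1 → 1; col 2 → 4; col 3 → 1; col 4 → 1; col 5 → 0; col 7 → 0.
Sum: 1 + 4 + 1 + 1 + 0 + 0 = 7.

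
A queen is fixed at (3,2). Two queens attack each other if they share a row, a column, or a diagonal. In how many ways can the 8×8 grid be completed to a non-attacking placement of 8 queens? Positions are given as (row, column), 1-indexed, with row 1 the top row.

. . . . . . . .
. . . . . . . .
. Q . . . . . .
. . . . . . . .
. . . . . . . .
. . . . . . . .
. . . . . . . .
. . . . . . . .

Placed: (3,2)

14

Branch on row 1: col 1 → 0; col 3 → 7; col 5 → 3; col 6 → 2; col 7 → 2; col 8 → 0.
Sum: 0 + 7 + 3 + 2 + 2 + 0 = 14.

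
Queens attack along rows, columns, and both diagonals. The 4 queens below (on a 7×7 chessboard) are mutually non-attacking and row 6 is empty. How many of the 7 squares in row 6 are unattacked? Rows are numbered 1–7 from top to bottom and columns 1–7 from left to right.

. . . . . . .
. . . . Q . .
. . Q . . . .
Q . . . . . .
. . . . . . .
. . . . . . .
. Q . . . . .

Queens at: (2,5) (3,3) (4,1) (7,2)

(2,5) attacks row 6 at column 5 and diagonals 1.
(3,3) attacks row 6 at column 3 and diagonals 6.
(4,1) attacks row 6 at column 1 and diagonals 3.
(7,2) attacks row 6 at column 2 and diagonals 1, 3.
Attacked columns: {1, 2, 3, 5, 6}. Safe: {4, 7}.

2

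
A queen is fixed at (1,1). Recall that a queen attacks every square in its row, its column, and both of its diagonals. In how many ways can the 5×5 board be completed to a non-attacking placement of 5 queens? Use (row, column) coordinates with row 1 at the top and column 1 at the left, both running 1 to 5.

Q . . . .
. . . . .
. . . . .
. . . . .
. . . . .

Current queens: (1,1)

Branch on row 2: col 3 → 1; col 4 → 1; col 5 → 0.
Sum: 1 + 1 + 0 = 2.

2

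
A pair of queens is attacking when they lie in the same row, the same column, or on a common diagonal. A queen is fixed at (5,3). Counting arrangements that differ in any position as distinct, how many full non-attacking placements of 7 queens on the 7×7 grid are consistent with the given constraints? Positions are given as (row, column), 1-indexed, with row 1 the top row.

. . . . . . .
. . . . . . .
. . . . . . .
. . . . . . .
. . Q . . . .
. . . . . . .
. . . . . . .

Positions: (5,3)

6

Branch on row 1: col 1 → 1; col 2 → 1; col 4 → 1; col 5 → 2; col 6 → 1.
Sum: 1 + 1 + 1 + 2 + 1 = 6.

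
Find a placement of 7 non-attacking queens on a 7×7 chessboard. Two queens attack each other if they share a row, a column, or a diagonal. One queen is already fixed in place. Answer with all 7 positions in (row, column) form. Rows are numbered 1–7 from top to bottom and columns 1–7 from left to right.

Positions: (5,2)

Row 1: attacked by (5,2)→{2,6}. Safe: 1, 3, 4, 5, 7. Place at column 3.
Row 2: attacked by (1,3)→{2,3,4}; (5,2)→{2,5}. Safe: 1, 6, 7. Place at column 1.
Row 3: attacked by (1,3)→{1,3,5}; (2,1)→{1,2}; (5,2)→{2,4}. Safe: 6, 7. Place at column 6.
Row 4: attacked by (1,3)→{3,6}; (2,1)→{1,3}; (3,6)→{5,6,7}; (5,2)→{1,2,3}. Safe: 4. Place at column 4.
Row 6: attacked by (1,3)→{3}; (2,1)→{1,5}; (3,6)→{3,6}; (4,4)→{2,4,6}; (5,2)→{1,2,3}. Safe: 7. Place at column 7.
Row 7: attacked by (1,3)→{3}; (2,1)→{1,6}; (3,6)→{2,6}; (4,4)→{1,4,7}; (5,2)→{2,4}; (6,7)→{6,7}. Safe: 5. Place at column 5.
Columns [3, 1, 6, 4, 2, 7, 5], r−c [-2, 1, -3, 0, 3, -1, 2], r+c [4, 3, 9, 8, 7, 13, 12] are all distinct, so no two queens attack.

(1,3) (2,1) (3,6) (4,4) (5,2) (6,7) (7,5)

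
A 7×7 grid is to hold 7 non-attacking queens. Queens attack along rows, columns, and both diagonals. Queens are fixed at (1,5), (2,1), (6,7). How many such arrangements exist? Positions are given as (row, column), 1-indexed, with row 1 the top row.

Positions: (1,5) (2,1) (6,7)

1

Branch on row 3: col 6 → 1.
Sum: 1 = 1.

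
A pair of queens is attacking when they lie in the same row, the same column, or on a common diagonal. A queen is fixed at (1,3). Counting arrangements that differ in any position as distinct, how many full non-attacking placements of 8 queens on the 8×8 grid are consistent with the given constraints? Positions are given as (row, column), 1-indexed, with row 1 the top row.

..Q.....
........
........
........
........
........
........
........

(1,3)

16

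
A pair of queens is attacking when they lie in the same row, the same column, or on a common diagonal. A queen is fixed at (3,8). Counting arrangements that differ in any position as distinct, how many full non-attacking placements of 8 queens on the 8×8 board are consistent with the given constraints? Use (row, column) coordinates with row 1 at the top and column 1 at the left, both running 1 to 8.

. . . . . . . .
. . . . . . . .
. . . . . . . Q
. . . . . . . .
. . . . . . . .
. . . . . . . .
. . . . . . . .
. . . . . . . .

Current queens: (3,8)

Branch on row 1: col 1 → 2; col 2 → 1; col 3 → 4; col 4 → 4; col 5 → 4; col 7 → 1.
Sum: 2 + 1 + 4 + 4 + 4 + 1 = 16.

16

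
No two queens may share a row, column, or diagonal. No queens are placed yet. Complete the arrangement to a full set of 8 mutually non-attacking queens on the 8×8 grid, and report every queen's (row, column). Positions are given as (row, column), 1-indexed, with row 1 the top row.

(1,7) (2,2) (3,4) (4,1) (5,8) (6,5) (7,3) (8,6)

Row 1: Safe: 1, 2, 3, 4, 5, 6, 7, 8. Place at column 7.
Row 2: attacked by (1,7)→{6,7,8}. Safe: 1, 2, 3, 4, 5. Place at column 2.
Row 3: attacked by (1,7)→{5,7}; (2,2)→{1,2,3}. Safe: 4, 6, 8. Place at column 4.
Row 4: attacked by (1,7)→{4,7}; (2,2)→{2,4}; (3,4)→{3,4,5}. Safe: 1, 6, 8. Place at column 1.
Row 5: attacked by (1,7)→{3,7}; (2,2)→{2,5}; (3,4)→{2,4,6}; (4,1)→{1,2}. Safe: 8. Place at column 8.
Row 6: attacked by (1,7)→{2,7}; (2,2)→{2,6}; (3,4)→{1,4,7}; (4,1)→{1,3}; (5,8)→{7,8}. Safe: 5. Place at column 5.
Row 7: attacked by (1,7)→{1,7}; (2,2)→{2,7}; (3,4)→{4,8}; (4,1)→{1,4}; (5,8)→{6,8}; (6,5)→{4,5,6}. Safe: 3. Place at column 3.
Row 8: attacked by (1,7)→{7}; (2,2)→{2,8}; (3,4)→{4}; (4,1)→{1,5}; (5,8)→{5,8}; (6,5)→{3,5,7}; (7,3)→{2,3,4}. Safe: 6. Place at column 6.
Columns [7, 2, 4, 1, 8, 5, 3, 6], r−c [-6, 0, -1, 3, -3, 1, 4, 2], r+c [8, 4, 7, 5, 13, 11, 10, 14] are all distinct, so no two queens attack.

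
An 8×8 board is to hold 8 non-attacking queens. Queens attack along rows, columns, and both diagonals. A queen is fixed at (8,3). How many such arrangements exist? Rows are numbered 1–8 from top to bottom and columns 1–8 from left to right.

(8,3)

16

Branch on row 1: col 1 → 2; col 2 → 2; col 4 → 3; col 5 → 4; col 6 → 5; col 7 → 0; col 8 → 0.
Sum: 2 + 2 + 3 + 4 + 5 + 0 + 0 = 16.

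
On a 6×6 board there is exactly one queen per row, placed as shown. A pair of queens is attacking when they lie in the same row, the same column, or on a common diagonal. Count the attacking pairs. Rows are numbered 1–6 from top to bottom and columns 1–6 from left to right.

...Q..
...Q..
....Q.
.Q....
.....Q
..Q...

3

Same column: (1,4)–(2,4) (column 4).
Same diagonal: (2,4)–(3,5) (|2−3| = |4−5| = 1); (2,4)–(4,2) (|2−4| = |4−2| = 2).
Total attacking pairs: 3.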